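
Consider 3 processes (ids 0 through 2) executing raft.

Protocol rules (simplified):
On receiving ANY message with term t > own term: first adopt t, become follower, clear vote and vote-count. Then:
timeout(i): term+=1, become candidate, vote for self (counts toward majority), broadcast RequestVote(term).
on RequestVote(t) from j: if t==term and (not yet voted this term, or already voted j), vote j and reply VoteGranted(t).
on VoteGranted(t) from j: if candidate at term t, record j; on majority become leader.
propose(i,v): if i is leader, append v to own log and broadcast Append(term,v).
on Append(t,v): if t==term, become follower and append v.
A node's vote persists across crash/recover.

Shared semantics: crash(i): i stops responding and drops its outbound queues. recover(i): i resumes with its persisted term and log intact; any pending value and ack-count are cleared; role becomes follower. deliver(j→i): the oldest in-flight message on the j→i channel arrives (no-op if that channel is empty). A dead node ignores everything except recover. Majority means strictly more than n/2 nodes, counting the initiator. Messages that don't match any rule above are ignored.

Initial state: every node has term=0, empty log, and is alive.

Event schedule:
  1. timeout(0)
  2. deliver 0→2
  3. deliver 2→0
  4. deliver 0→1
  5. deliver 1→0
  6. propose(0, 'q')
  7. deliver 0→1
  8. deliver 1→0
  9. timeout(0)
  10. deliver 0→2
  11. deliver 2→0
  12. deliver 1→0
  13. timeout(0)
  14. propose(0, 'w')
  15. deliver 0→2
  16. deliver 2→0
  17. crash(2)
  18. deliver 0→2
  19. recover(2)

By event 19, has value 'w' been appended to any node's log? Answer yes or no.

no

after 1 — timeout(0): n0:cand/t1/[-]
after 2 — deliver 0→2: n2:foll/t1/[-]
after 3 — deliver 2→0: n0:lead/t1/[-]
after 4 — deliver 0→1: n1:foll/t1/[-]
after 5 — deliver 1→0: ·
after 6 — propose(0,'q'): n0:lead/t1/[q]
after 7 — deliver 0→1: n1:foll/t1/[q]
after 8 — deliver 1→0: ·
after 9 — timeout(0): n0:cand/t2/[q]
after 10 — deliver 0→2: n2:foll/t1/[q]
after 11 — deliver 2→0: ·
after 12 — deliver 1→0: ·
after 13 — timeout(0): n0:cand/t3/[q]
after 14 — propose(0,'w'): ·
after 15 — deliver 0→2: n2:foll/t2/[q]
after 16 — deliver 2→0: ·
after 17 — crash(2): n2:✗foll/t2/[q]
after 18 — deliver 0→2: ·
after 19 — recover(2): n2:foll/t2/[q]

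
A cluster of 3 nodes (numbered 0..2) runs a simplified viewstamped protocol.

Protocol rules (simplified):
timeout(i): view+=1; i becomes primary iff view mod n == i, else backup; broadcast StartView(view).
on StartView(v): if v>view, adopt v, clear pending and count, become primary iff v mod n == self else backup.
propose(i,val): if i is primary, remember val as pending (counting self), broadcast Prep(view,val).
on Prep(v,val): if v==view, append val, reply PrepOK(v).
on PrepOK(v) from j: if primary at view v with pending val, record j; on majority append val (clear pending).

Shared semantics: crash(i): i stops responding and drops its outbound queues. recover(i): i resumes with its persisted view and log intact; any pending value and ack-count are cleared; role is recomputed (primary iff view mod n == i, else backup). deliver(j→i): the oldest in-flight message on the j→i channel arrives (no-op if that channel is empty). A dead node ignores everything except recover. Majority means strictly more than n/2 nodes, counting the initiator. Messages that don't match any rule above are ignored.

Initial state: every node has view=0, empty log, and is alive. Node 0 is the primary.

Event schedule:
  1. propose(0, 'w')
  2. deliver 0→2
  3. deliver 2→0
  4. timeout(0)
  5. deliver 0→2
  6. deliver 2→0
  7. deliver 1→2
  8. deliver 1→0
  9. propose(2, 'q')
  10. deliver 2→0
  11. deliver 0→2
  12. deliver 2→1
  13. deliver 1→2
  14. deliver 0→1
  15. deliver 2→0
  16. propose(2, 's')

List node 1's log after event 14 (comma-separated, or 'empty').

step 1 propose(0,'w'): —
step 2 deliver 0→2: 2={back,v=0,log=w}
step 3 deliver 2→0: 0={prim,v=0,log=w}
step 4 timeout(0): 0={back,v=1,log=w}
step 5 deliver 0→2: 2={back,v=1,log=w}
step 6 deliver 2→0: —
step 7 deliver 1→2: —
step 8 deliver 1→0: —
step 9 propose(2,'q'): —
step 10 deliver 2→0: —
step 11 deliver 0→2: —
step 12 deliver 2→1: —
step 13 deliver 1→2: —
step 14 deliver 0→1: 1={back,v=0,log=w}

w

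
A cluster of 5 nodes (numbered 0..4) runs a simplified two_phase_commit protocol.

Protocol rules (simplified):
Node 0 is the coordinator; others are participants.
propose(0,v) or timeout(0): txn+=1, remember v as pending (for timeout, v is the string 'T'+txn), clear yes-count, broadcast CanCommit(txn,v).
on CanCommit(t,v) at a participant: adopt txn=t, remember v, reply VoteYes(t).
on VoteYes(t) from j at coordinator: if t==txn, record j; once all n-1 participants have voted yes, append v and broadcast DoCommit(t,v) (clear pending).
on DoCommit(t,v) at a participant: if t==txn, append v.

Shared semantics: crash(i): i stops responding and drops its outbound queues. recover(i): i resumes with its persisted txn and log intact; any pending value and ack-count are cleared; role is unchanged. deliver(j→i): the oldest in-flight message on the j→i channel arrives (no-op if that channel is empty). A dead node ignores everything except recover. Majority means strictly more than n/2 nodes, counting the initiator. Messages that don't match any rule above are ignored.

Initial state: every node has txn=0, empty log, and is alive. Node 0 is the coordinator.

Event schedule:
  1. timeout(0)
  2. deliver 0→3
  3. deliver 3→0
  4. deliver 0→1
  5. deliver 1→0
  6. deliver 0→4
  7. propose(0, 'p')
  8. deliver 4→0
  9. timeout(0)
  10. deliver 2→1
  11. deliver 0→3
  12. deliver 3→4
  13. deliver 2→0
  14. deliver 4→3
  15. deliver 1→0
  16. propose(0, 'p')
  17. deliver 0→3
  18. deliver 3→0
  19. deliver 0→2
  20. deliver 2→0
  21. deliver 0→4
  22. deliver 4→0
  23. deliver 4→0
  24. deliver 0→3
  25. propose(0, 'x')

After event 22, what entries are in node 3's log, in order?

step 1 timeout(0): 0={coor,t=1,log=-}
step 2 deliver 0→3: 3={part,t=1,log=-}
step 3 deliver 3→0: —
step 4 deliver 0→1: 1={part,t=1,log=-}
step 5 deliver 1→0: —
step 6 deliver 0→4: 4={part,t=1,log=-}
step 7 propose(0,'p'): 0={coor,t=2,log=-}
step 8 deliver 4→0: —
step 9 timeout(0): 0={coor,t=3,log=-}
step 10 deliver 2→1: —
step 11 deliver 0→3: 3={part,t=2,log=-}
step 12 deliver 3→4: —
step 13 deliver 2→0: —
step 14 deliver 4→3: —
step 15 deliver 1→0: —
step 16 propose(0,'p'): 0={coor,t=4,log=-}
step 17 deliver 0→3: 3={part,t=3,log=-}
step 18 deliver 3→0: —
step 19 deliver 0→2: 2={part,t=1,log=-}
step 20 deliver 2→0: —
step 21 deliver 0→4: 4={part,t=2,log=-}
step 22 deliver 4→0: —

empty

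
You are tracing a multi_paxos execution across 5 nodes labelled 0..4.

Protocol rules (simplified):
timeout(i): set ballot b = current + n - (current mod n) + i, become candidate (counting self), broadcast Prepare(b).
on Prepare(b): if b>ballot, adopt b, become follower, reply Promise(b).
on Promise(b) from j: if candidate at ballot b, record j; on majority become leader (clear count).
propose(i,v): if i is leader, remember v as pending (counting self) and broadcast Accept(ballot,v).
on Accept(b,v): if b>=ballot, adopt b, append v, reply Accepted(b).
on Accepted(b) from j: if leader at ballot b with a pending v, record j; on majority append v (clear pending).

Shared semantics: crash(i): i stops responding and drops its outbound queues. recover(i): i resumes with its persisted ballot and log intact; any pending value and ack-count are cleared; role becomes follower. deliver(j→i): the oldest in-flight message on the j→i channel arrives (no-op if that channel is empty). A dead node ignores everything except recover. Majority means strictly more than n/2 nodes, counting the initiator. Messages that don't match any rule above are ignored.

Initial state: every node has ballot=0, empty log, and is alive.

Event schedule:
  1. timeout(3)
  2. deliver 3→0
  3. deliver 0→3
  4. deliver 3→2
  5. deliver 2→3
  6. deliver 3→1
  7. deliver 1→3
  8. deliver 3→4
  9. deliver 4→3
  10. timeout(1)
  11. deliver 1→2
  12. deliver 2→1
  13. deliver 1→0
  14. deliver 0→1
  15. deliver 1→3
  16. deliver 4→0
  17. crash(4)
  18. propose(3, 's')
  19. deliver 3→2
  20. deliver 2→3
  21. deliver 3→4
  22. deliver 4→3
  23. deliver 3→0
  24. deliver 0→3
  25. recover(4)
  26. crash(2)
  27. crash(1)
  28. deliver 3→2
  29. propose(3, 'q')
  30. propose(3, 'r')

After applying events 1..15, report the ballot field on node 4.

after 1 — timeout(3): n3:cand/b8/[-]
after 2 — deliver 3→0: n0:foll/b8/[-]
after 3 — deliver 0→3: ·
after 4 — deliver 3→2: n2:foll/b8/[-]
after 5 — deliver 2→3: n3:lead/b8/[-]
after 6 — deliver 3→1: n1:foll/b8/[-]
after 7 — deliver 1→3: ·
after 8 — deliver 3→4: n4:foll/b8/[-]
after 9 — deliver 4→3: ·
after 10 — timeout(1): n1:cand/b11/[-]
after 11 — deliver 1→2: n2:foll/b11/[-]
after 12 — deliver 2→1: ·
after 13 — deliver 1→0: n0:foll/b11/[-]
after 14 — deliver 0→1: n1:lead/b11/[-]
after 15 — deliver 1→3: n3:foll/b11/[-]

8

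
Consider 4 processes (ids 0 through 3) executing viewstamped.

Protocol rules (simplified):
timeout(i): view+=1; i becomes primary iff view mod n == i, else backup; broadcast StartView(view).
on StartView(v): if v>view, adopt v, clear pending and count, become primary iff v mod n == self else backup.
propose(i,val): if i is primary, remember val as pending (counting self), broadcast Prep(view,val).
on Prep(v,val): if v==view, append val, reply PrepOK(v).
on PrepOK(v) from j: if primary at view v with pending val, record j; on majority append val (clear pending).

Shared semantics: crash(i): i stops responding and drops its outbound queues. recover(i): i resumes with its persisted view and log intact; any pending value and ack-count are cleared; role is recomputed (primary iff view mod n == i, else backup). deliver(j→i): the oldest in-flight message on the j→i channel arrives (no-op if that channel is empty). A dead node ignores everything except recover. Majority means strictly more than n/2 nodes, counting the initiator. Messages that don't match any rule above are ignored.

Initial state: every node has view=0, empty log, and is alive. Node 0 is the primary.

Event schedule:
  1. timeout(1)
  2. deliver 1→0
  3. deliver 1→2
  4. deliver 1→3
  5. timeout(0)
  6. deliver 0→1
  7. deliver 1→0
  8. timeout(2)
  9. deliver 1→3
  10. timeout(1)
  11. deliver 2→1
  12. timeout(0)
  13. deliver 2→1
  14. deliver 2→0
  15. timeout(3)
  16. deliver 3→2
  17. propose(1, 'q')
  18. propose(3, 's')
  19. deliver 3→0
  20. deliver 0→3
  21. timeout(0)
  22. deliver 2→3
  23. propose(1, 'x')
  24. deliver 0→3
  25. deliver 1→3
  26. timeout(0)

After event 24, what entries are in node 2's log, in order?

[1] timeout(1) → N1(prim v1 [-])
[2] deliver 1→0 → N0(back v1 [-])
[3] deliver 1→2 → N2(back v1 [-])
[4] deliver 1→3 → N3(back v1 [-])
[5] timeout(0) → N0(back v2 [-])
[6] deliver 0→1 → N1(back v2 [-])
[7] deliver 1→0 → ∅
[8] timeout(2) → N2(prim v2 [-])
[9] deliver 1→3 → ∅
[10] timeout(1) → N1(back v3 [-])
[11] deliver 2→1 → ∅
[12] timeout(0) → N0(back v3 [-])
[13] deliver 2→1 → ∅
[14] deliver 2→0 → ∅
[15] timeout(3) → N3(back v2 [-])
[16] deliver 3→2 → ∅
[17] propose(1,'q') → ∅
[18] propose(3,'s') → ∅
[19] deliver 3→0 → ∅
[20] deliver 0→3 → ∅
[21] timeout(0) → N0(prim v4 [-])
[22] deliver 2→3 → ∅
[23] propose(1,'x') → ∅
[24] deliver 0→3 → N3(prim v3 [-])

empty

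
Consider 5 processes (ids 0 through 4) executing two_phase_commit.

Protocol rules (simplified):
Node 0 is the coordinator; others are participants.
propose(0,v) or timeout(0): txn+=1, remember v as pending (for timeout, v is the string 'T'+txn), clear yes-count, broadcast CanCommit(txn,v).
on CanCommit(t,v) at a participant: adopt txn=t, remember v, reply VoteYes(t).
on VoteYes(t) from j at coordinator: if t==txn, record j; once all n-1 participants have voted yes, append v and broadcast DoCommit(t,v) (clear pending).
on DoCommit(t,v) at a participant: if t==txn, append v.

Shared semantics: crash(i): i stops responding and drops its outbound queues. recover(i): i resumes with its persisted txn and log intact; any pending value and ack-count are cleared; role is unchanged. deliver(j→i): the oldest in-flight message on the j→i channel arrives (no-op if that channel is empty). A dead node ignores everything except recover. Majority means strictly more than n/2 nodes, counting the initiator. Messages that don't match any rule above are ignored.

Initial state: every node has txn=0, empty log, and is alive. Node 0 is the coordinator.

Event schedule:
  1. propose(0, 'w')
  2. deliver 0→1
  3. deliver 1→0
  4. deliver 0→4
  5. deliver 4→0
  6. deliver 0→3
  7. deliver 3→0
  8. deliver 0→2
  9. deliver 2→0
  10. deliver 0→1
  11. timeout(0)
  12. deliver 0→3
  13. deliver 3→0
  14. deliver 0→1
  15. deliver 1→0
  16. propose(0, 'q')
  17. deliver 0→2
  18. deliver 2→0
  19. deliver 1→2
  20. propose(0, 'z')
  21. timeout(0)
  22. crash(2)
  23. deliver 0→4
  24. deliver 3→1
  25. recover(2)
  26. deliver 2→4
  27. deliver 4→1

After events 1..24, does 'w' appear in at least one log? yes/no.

after 1 — propose(0,'w'): n0:coor/t1/[-]
after 2 — deliver 0→1: n1:part/t1/[-]
after 3 — deliver 1→0: ·
after 4 — deliver 0→4: n4:part/t1/[-]
after 5 — deliver 4→0: ·
after 6 — deliver 0→3: n3:part/t1/[-]
after 7 — deliver 3→0: ·
after 8 — deliver 0→2: n2:part/t1/[-]
after 9 — deliver 2→0: n0:coor/t1/[w]
after 10 — deliver 0→1: n1:part/t1/[w]
after 11 — timeout(0): n0:coor/t2/[w]
after 12 — deliver 0→3: n3:part/t1/[w]
after 13 — deliver 3→0: ·
after 14 — deliver 0→1: n1:part/t2/[w]
after 15 — deliver 1→0: ·
after 16 — propose(0,'q'): n0:coor/t3/[w]
after 17 — deliver 0→2: n2:part/t1/[w]
after 18 — deliver 2→0: ·
after 19 — deliver 1→2: ·
after 20 — propose(0,'z'): n0:coor/t4/[w]
after 21 — timeout(0): n0:coor/t5/[w]
after 22 — crash(2): n2:✗part/t1/[w]
after 23 — deliver 0→4: n4:part/t1/[w]
after 24 — deliver 3→1: ·

yes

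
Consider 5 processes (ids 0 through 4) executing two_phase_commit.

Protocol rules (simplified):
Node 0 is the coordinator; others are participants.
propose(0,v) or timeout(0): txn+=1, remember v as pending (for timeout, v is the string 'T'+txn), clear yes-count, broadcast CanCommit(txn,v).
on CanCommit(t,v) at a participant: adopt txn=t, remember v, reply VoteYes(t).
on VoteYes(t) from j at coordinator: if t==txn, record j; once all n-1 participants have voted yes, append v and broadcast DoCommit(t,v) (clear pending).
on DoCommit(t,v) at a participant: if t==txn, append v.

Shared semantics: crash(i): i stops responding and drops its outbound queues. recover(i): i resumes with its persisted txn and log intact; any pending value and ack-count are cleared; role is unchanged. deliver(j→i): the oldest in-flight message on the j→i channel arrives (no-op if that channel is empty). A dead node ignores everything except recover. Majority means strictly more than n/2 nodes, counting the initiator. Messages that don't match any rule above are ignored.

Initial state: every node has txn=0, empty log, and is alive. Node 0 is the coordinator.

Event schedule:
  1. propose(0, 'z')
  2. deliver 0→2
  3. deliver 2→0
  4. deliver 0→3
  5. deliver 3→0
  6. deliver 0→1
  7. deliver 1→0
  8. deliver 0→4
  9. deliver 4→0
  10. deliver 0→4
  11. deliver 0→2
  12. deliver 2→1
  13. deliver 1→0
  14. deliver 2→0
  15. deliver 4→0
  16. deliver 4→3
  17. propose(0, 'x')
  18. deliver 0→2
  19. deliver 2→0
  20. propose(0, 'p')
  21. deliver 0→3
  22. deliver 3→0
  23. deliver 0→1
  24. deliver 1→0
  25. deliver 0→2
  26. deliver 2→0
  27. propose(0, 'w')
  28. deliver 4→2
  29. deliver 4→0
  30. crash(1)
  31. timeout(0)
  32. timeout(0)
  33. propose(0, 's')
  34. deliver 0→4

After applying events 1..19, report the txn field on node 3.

1

[1] propose(0,'z') → N0(coor t1 [-])
[2] deliver 0→2 → N2(part t1 [-])
[3] deliver 2→0 → ∅
[4] deliver 0→3 → N3(part t1 [-])
[5] deliver 3→0 → ∅
[6] deliver 0→1 → N1(part t1 [-])
[7] deliver 1→0 → ∅
[8] deliver 0→4 → N4(part t1 [-])
[9] deliver 4→0 → N0(coor t1 [z])
[10] deliver 0→4 → N4(part t1 [z])
[11] deliver 0→2 → N2(part t1 [z])
[12] deliver 2→1 → ∅
[13] deliver 1→0 → ∅
[14] deliver 2→0 → ∅
[15] deliver 4→0 → ∅
[16] deliver 4→3 → ∅
[17] propose(0,'x') → N0(coor t2 [z])
[18] deliver 0→2 → N2(part t2 [z])
[19] deliver 2→0 → ∅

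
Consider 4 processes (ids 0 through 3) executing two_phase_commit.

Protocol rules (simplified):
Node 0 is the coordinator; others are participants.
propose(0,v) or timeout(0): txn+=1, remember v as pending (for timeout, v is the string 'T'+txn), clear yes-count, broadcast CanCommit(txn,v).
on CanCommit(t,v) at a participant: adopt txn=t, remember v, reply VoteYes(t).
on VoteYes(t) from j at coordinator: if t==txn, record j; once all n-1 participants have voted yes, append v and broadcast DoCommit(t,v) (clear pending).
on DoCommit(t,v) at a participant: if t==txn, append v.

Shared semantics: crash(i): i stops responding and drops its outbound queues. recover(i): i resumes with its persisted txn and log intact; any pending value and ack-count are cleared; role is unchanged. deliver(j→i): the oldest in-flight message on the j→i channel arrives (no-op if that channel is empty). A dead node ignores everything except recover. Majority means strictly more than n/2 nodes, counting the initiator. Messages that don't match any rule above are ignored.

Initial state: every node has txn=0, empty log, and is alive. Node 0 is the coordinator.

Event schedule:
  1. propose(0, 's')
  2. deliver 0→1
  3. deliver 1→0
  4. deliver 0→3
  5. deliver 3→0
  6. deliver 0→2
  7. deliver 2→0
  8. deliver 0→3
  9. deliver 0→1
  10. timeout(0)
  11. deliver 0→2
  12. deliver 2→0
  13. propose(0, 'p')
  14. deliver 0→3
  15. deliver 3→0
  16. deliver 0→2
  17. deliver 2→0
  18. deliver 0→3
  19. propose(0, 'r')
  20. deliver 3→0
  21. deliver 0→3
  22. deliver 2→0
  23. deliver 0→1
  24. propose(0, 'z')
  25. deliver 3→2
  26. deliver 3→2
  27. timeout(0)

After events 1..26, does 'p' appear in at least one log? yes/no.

e1 propose(0,'s'): 0[coor,t=1,-]
e2 deliver 0→1: 1[part,t=1,-]
e3 deliver 1→0: ·
e4 deliver 0→3: 3[part,t=1,-]
e5 deliver 3→0: ·
e6 deliver 0→2: 2[part,t=1,-]
e7 deliver 2→0: 0[coor,t=1,s]
e8 deliver 0→3: 3[part,t=1,s]
e9 deliver 0→1: 1[part,t=1,s]
e10 timeout(0): 0[coor,t=2,s]
e11 deliver 0→2: 2[part,t=1,s]
e12 deliver 2→0: ·
e13 propose(0,'p'): 0[coor,t=3,s]
e14 deliver 0→3: 3[part,t=2,s]
e15 deliver 3→0: ·
e16 deliver 0→2: 2[part,t=2,s]
e17 deliver 2→0: ·
e18 deliver 0→3: 3[part,t=3,s]
e19 propose(0,'r'): 0[coor,t=4,s]
e20 deliver 3→0: ·
e21 deliver 0→3: 3[part,t=4,s]
e22 deliver 2→0: ·
e23 deliver 0→1: 1[part,t=2,s]
e24 propose(0,'z'): 0[coor,t=5,s]
e25 deliver 3→2: ·
e26 deliver 3→2: ·

no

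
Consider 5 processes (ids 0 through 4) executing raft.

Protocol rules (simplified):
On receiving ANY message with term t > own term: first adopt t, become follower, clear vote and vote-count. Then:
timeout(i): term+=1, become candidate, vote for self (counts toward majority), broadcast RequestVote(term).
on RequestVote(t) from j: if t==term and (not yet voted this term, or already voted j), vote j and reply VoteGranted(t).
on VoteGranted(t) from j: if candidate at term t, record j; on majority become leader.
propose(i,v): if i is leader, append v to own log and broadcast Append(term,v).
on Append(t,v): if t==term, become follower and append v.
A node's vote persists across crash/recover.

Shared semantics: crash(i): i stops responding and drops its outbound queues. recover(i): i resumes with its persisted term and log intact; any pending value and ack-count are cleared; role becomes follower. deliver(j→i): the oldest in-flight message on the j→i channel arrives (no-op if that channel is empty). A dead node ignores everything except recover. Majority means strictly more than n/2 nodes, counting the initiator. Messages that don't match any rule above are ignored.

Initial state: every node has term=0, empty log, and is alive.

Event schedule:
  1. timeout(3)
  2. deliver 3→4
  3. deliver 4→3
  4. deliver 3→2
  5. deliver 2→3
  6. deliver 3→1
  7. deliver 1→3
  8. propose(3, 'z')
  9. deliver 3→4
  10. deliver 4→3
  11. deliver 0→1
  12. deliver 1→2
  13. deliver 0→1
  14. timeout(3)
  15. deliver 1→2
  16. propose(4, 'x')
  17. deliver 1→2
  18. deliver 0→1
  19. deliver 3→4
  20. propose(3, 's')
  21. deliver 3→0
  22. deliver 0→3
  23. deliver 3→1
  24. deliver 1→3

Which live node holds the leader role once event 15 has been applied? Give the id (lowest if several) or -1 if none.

e1 timeout(3): 3[cand,t=1,-]
e2 deliver 3→4: 4[foll,t=1,-]
e3 deliver 4→3: ·
e4 deliver 3→2: 2[foll,t=1,-]
e5 deliver 2→3: 3[lead,t=1,-]
e6 deliver 3→1: 1[foll,t=1,-]
e7 deliver 1→3: ·
e8 propose(3,'z'): 3[lead,t=1,z]
e9 deliver 3→4: 4[foll,t=1,z]
e10 deliver 4→3: ·
e11 deliver 0→1: ·
e12 deliver 1→2: ·
e13 deliver 0→1: ·
e14 timeout(3): 3[cand,t=2,z]
e15 deliver 1→2: ·

-1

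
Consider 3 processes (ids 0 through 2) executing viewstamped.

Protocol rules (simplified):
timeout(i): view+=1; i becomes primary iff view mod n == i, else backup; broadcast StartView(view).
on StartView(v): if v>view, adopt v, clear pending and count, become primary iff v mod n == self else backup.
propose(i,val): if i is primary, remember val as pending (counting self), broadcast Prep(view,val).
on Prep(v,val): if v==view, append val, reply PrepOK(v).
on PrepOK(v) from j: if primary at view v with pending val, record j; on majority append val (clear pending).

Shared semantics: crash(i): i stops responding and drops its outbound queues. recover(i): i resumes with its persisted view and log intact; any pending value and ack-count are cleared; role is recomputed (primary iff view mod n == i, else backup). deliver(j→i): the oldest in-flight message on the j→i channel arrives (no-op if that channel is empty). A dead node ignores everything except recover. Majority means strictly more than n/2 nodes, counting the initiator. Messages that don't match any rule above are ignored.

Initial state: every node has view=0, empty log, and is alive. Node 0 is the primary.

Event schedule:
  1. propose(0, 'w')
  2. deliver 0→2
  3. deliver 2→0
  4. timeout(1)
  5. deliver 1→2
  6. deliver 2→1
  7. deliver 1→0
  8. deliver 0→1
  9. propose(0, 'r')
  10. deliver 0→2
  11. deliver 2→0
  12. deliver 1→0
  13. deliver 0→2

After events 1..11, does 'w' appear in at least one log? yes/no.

after 1 — propose(0,'w'): ·
after 2 — deliver 0→2: n2:back/v0/[w]
after 3 — deliver 2→0: n0:prim/v0/[w]
after 4 — timeout(1): n1:prim/v1/[-]
after 5 — deliver 1→2: n2:back/v1/[w]
after 6 — deliver 2→1: ·
after 7 — deliver 1→0: n0:back/v1/[w]
after 8 — deliver 0→1: ·
after 9 — propose(0,'r'): ·
after 10 — deliver 0→2: ·
after 11 — deliver 2→0: ·

yes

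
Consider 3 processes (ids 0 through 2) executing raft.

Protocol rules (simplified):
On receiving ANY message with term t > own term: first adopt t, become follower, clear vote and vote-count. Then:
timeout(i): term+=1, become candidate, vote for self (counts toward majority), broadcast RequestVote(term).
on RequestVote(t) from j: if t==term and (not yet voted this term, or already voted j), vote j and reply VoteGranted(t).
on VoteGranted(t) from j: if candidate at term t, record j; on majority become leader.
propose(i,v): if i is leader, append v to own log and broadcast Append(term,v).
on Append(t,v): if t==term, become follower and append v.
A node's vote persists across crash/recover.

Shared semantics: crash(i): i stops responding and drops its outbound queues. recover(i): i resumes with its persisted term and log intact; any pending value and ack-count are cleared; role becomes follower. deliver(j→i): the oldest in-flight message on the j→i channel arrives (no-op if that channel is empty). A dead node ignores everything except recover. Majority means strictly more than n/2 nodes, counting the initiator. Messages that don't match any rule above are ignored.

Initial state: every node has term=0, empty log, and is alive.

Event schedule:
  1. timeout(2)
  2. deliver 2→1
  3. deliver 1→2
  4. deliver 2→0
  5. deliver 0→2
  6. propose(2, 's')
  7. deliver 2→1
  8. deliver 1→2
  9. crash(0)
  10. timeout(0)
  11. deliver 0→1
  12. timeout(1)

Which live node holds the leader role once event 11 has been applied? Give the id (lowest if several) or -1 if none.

2

after 1 — timeout(2): n2:cand/t1/[-]
after 2 — deliver 2→1: n1:foll/t1/[-]
after 3 — deliver 1→2: n2:lead/t1/[-]
after 4 — deliver 2→0: n0:foll/t1/[-]
after 5 — deliver 0→2: ·
after 6 — propose(2,'s'): n2:lead/t1/[s]
after 7 — deliver 2→1: n1:foll/t1/[s]
after 8 — deliver 1→2: ·
after 9 — crash(0): n0:✗foll/t1/[-]
after 10 — timeout(0): ·
after 11 — deliver 0→1: ·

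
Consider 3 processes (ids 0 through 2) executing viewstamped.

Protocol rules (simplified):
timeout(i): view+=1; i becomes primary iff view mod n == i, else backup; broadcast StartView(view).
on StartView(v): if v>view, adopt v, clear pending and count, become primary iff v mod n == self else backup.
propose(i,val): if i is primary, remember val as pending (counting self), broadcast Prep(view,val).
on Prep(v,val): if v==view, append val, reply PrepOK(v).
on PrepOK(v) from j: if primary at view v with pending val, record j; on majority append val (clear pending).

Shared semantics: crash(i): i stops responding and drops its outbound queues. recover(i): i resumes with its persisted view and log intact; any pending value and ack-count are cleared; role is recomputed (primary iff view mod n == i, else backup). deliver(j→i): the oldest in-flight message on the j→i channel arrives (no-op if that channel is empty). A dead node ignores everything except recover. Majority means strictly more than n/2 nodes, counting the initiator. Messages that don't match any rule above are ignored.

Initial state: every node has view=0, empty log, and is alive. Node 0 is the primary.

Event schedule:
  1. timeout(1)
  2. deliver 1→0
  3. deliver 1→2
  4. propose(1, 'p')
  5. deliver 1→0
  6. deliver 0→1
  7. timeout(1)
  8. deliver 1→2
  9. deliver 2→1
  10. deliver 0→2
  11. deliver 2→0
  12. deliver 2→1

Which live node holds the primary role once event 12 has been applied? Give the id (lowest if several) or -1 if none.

-1

[1] timeout(1) → N1(prim v1 [-])
[2] deliver 1→0 → N0(back v1 [-])
[3] deliver 1→2 → N2(back v1 [-])
[4] propose(1,'p') → ∅
[5] deliver 1→0 → N0(back v1 [p])
[6] deliver 0→1 → N1(prim v1 [p])
[7] timeout(1) → N1(back v2 [p])
[8] deliver 1→2 → N2(back v1 [p])
[9] deliver 2→1 → ∅
[10] deliver 0→2 → ∅
[11] deliver 2→0 → ∅
[12] deliver 2→1 → ∅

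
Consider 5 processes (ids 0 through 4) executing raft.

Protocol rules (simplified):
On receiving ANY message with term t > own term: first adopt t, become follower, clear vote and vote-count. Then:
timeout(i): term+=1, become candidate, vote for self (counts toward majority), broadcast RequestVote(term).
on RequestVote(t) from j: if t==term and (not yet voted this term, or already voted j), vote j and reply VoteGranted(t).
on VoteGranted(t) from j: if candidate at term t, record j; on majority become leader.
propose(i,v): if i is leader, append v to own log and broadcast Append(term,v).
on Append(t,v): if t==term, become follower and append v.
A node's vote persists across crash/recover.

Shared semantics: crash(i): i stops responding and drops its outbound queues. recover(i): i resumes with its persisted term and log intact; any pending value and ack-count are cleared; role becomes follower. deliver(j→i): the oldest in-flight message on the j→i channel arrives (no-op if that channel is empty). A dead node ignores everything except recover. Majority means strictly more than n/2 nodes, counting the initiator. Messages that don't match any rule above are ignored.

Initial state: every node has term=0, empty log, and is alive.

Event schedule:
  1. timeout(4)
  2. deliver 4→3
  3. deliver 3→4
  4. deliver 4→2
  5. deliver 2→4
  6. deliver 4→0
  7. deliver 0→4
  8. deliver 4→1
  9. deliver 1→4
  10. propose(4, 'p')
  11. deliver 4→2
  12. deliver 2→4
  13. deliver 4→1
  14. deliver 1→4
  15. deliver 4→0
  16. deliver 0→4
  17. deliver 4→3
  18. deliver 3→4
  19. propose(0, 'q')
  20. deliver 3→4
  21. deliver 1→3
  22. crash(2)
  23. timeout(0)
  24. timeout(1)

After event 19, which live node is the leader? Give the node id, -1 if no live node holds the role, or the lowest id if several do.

step 1 timeout(4): 4={cand,t=1,log=-}
step 2 deliver 4→3: 3={foll,t=1,log=-}
step 3 deliver 3→4: —
step 4 deliver 4→2: 2={foll,t=1,log=-}
step 5 deliver 2→4: 4={lead,t=1,log=-}
step 6 deliver 4→0: 0={foll,t=1,log=-}
step 7 deliver 0→4: —
step 8 deliver 4→1: 1={foll,t=1,log=-}
step 9 deliver 1→4: —
step 10 propose(4,'p'): 4={lead,t=1,log=p}
step 11 deliver 4→2: 2={foll,t=1,log=p}
step 12 deliver 2→4: —
step 13 deliver 4→1: 1={foll,t=1,log=p}
step 14 deliver 1→4: —
step 15 deliver 4→0: 0={foll,t=1,log=p}
step 16 deliver 0→4: —
step 17 deliver 4→3: 3={foll,t=1,log=p}
step 18 deliver 3→4: —
step 19 propose(0,'q'): —

4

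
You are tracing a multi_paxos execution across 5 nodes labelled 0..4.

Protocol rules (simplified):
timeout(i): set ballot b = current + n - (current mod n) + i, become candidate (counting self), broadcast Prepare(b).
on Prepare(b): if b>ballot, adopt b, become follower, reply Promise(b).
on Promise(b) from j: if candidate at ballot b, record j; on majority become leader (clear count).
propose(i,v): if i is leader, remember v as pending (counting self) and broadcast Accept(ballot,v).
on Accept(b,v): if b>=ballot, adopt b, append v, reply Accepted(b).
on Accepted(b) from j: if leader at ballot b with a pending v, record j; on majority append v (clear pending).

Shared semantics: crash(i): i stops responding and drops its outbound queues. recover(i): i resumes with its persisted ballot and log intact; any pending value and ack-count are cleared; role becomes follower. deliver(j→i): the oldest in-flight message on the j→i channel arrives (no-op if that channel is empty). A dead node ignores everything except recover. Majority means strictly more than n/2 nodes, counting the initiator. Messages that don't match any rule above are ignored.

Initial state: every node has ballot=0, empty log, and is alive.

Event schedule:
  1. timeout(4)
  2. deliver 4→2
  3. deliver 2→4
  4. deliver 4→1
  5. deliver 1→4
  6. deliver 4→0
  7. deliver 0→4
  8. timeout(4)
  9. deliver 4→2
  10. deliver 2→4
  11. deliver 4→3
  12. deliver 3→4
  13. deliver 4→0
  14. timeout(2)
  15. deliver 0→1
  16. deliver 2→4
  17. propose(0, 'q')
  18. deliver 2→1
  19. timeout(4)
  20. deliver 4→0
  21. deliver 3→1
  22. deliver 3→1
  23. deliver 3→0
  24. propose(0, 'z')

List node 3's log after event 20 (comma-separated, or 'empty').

empty

1. timeout(4):  <4:cand b9 ->
2. deliver 4→2:  <2:foll b9 ->
3. deliver 2→4:  nop
4. deliver 4→1:  <1:foll b9 ->
5. deliver 1→4:  <4:lead b9 ->
6. deliver 4→0:  <0:foll b9 ->
7. deliver 0→4:  nop
8. timeout(4):  <4:cand b14 ->
9. deliver 4→2:  <2:foll b14 ->
10. deliver 2→4:  nop
11. deliver 4→3:  <3:foll b9 ->
12. deliver 3→4:  nop
13. deliver 4→0:  <0:foll b14 ->
14. timeout(2):  <2:cand b17 ->
15. deliver 0→1:  nop
16. deliver 2→4:  <4:foll b17 ->
17. propose(0,'q'):  nop
18. deliver 2→1:  <1:foll b17 ->
19. timeout(4):  <4:cand b24 ->
20. deliver 4→0:  <0:foll b24 ->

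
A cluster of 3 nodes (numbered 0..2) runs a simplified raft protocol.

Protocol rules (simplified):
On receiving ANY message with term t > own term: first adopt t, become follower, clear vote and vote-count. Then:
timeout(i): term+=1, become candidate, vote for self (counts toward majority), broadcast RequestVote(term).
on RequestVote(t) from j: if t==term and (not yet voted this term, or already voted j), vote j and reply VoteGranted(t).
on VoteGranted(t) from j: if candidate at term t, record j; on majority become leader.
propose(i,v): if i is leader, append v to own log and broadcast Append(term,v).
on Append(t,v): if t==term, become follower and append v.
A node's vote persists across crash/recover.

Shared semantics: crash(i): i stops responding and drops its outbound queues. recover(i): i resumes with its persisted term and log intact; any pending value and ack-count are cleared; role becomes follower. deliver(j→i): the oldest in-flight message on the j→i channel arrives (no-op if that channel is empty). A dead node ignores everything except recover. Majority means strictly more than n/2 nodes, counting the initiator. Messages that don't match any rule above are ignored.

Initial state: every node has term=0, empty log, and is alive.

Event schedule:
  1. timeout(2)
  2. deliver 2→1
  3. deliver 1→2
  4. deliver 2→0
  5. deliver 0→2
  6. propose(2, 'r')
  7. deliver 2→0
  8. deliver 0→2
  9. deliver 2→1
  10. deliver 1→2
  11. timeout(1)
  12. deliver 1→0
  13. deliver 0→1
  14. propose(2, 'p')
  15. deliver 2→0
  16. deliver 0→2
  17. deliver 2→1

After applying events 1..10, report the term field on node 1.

1. timeout(2):  <2:cand t1 ->
2. deliver 2→1:  <1:foll t1 ->
3. deliver 1→2:  <2:lead t1 ->
4. deliver 2→0:  <0:foll t1 ->
5. deliver 0→2:  nop
6. propose(2,'r'):  <2:lead t1 r>
7. deliver 2→0:  <0:foll t1 r>
8. deliver 0→2:  nop
9. deliver 2→1:  <1:foll t1 r>
10. deliver 1→2:  nop

1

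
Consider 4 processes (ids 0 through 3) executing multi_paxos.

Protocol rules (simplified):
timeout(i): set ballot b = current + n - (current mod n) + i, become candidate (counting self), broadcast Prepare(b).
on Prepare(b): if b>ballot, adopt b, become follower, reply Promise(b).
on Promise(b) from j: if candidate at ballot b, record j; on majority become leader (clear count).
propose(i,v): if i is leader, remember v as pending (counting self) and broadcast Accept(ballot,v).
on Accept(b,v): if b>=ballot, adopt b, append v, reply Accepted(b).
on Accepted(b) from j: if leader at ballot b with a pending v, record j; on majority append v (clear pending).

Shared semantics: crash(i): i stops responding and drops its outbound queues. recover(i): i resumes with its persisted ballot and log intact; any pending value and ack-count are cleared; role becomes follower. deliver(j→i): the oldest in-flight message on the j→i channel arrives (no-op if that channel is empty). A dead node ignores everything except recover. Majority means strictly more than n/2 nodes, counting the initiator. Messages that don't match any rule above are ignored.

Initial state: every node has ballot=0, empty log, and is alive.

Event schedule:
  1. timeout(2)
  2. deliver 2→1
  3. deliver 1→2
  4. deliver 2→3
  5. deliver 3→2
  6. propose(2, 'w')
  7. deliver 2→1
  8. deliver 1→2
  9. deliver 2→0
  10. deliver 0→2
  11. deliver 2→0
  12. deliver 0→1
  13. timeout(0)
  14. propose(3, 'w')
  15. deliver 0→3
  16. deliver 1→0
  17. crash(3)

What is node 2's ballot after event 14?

6

1. timeout(2):  <2:cand b6 ->
2. deliver 2→1:  <1:foll b6 ->
3. deliver 1→2:  nop
4. deliver 2→3:  <3:foll b6 ->
5. deliver 3→2:  <2:lead b6 ->
6. propose(2,'w'):  nop
7. deliver 2→1:  <1:foll b6 w>
8. deliver 1→2:  nop
9. deliver 2→0:  <0:foll b6 ->
10. deliver 0→2:  nop
11. deliver 2→0:  <0:foll b6 w>
12. deliver 0→1:  nop
13. timeout(0):  <0:cand b8 w>
14. propose(3,'w'):  nop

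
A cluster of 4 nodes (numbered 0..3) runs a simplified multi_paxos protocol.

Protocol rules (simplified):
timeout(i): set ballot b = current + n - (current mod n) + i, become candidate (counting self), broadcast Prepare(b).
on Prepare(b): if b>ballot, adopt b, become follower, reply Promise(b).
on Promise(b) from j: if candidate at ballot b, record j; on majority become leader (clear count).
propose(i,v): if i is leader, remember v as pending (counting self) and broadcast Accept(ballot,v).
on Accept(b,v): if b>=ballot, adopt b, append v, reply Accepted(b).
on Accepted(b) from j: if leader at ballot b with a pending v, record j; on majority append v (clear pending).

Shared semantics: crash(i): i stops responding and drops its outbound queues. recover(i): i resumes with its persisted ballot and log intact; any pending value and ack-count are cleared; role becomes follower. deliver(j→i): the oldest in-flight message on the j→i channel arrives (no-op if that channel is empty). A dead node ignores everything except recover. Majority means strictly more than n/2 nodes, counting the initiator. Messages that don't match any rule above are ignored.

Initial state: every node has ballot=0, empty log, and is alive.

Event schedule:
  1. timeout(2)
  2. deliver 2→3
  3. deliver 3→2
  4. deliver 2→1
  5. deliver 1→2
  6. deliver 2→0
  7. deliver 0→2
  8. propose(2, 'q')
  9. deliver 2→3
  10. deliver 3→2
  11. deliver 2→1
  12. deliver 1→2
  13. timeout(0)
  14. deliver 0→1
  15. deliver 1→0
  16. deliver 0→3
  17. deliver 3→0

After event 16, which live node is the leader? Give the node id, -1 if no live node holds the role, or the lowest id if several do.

[1] timeout(2) → N2(cand b6 [-])
[2] deliver 2→3 → N3(foll b6 [-])
[3] deliver 3→2 → ∅
[4] deliver 2→1 → N1(foll b6 [-])
[5] deliver 1→2 → N2(lead b6 [-])
[6] deliver 2→0 → N0(foll b6 [-])
[7] deliver 0→2 → ∅
[8] propose(2,'q') → ∅
[9] deliver 2→3 → N3(foll b6 [q])
[10] deliver 3→2 → ∅
[11] deliver 2→1 → N1(foll b6 [q])
[12] deliver 1→2 → N2(lead b6 [q])
[13] timeout(0) → N0(cand b8 [-])
[14] deliver 0→1 → N1(foll b8 [q])
[15] deliver 1→0 → ∅
[16] deliver 0→3 → N3(foll b8 [q])

2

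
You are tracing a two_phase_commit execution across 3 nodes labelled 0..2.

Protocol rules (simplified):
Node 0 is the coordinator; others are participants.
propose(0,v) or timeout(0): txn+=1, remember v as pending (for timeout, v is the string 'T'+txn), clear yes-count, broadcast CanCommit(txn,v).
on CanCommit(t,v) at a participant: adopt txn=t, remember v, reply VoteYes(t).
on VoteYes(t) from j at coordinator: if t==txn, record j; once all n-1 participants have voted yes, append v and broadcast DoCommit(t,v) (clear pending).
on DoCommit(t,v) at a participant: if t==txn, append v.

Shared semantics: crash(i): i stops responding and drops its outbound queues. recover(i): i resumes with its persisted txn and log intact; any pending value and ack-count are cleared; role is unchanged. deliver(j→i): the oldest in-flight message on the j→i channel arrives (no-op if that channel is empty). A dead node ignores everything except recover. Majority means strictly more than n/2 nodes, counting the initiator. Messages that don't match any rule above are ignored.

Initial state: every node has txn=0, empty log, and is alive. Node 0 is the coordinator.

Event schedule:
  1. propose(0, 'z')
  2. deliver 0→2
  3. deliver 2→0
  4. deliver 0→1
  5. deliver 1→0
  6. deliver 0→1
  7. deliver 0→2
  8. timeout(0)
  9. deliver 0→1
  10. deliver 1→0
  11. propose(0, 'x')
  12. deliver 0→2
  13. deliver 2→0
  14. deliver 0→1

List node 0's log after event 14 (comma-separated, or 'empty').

after 1 — propose(0,'z'): n0:coor/t1/[-]
after 2 — deliver 0→2: n2:part/t1/[-]
after 3 — deliver 2→0: ·
after 4 — deliver 0→1: n1:part/t1/[-]
after 5 — deliver 1→0: n0:coor/t1/[z]
after 6 — deliver 0→1: n1:part/t1/[z]
after 7 — deliver 0→2: n2:part/t1/[z]
after 8 — timeout(0): n0:coor/t2/[z]
after 9 — deliver 0→1: n1:part/t2/[z]
after 10 — deliver 1→0: ·
after 11 — propose(0,'x'): n0:coor/t3/[z]
after 12 — deliver 0→2: n2:part/t2/[z]
after 13 — deliver 2→0: ·
after 14 — deliver 0→1: n1:part/t3/[z]

z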